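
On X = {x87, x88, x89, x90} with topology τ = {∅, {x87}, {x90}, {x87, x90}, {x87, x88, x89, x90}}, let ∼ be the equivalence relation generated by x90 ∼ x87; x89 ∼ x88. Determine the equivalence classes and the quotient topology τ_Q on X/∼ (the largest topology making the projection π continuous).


X/∼ = {[x87=x90], [x88=x89]}; |τ_Q| = 3.

Equivalence classes: [x87=x90], [x88=x89].
Quotient map π: X → X/∼ sends x87 ↦ [x87=x90], x88 ↦ [x88=x89], x89 ↦ [x88=x89], x90 ↦ [x87=x90].
For each subset V ⊆ X/∼, compute π^{-1}(V) ⊆ X and check whether π^{-1}(V) ∈ τ. V is open in τ_Q iff π^{-1}(V) ∈ τ.
  V = {}: π^{-1}(V) = ∅ ∈ τ ✓.
  V = {[x87=x90]}: π^{-1}(V) = {x87, x90} ∈ τ ✓.
  V = {[x88=x89]}: π^{-1}(V) = {x88, x89} ∉ τ ✗.
  V = {[x87=x90], [x88=x89]}: π^{-1}(V) = {x87, x88, x89, x90} ∈ τ ✓.
Open sets in the quotient: τ_Q = {{}, {[x87=x90]}, {[x87=x90], [x88=x89]}} (3 elements).


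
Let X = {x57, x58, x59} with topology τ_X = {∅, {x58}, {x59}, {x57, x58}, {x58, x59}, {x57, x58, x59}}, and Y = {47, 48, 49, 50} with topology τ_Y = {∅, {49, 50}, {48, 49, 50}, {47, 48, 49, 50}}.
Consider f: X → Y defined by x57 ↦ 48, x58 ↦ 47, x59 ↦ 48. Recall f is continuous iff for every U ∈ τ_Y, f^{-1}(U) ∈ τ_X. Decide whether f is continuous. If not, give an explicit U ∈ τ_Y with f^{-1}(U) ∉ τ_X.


f is NOT continuous.

Compute f^{-1}(U) for each U ∈ τ_Y:
  U = ∅: f^{-1}(U) = ∅ ∈ τ_X ✓.
  U = {49, 50}: f^{-1}(U) = ∅ ∈ τ_X ✓.
  U = {48, 49, 50}: f^{-1}(U) = {x57, x59} ∉ τ_X ✗.
  U = {47, 48, 49, 50}: f^{-1}(U) = {x57, x58, x59} ∈ τ_X ✓.
Found U = {48, 49, 50} with f^{-1}(U) = {x57, x59} not in τ_X. Therefore f is NOT continuous.


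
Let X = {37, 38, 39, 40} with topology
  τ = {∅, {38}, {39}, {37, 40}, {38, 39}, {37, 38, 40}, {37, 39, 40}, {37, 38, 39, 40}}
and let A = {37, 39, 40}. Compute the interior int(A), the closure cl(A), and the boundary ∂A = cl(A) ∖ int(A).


int(A) = {37, 39, 40}, cl(A) = {37, 39, 40}, ∂A = ∅.

Closed sets in (X, τ) are complements of opens:
  closed(X, τ) = {∅, {38}, {39}, {37, 40}, {38, 39}, {37, 38, 40}, {37, 39, 40}, {37, 38, 39, 40}}.
int(A) = ⋃ {U ∈ τ : U ⊆ A}. Opens contained in A: ∅, {39}, {37, 40}, {37, 39, 40}.
Taking the union of these: int(A) = {37, 39, 40}.
cl(A) = ⋂ {C closed : A ⊆ C}. Closed sets containing A: {37, 39, 40}, {37, 38, 39, 40}.
Intersecting these: cl(A) = {37, 39, 40}.
∂A = cl(A) ∖ int(A) = {37, 39, 40} ∖ {37, 39, 40} = ∅.


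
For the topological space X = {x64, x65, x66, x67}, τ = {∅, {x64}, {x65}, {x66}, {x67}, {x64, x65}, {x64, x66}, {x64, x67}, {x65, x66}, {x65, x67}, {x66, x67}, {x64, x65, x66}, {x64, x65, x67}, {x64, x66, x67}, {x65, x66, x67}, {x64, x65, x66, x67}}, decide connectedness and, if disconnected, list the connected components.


(X, τ) is disconnected; components = [{x64}, {x65}, {x66}, {x67}].

Find clopen sets (U ∈ τ with X ∖ U ∈ τ):
  U = ∅, X ∖ U = {x64, x65, x66, x67} — both open, so U is clopen.
  U = {x64}, X ∖ U = {x65, x66, x67} — both open, so U is clopen.
  U = {x65}, X ∖ U = {x64, x66, x67} — both open, so U is clopen.
  U = {x66}, X ∖ U = {x64, x65, x67} — both open, so U is clopen.
  U = {x67}, X ∖ U = {x64, x65, x66} — both open, so U is clopen.
  U = {x64, x65}, X ∖ U = {x66, x67} — both open, so U is clopen.
  U = {x64, x66}, X ∖ U = {x65, x67} — both open, so U is clopen.
  U = {x64, x67}, X ∖ U = {x65, x66} — both open, so U is clopen.
  U = {x65, x66}, X ∖ U = {x64, x67} — both open, so U is clopen.
  U = {x65, x67}, X ∖ U = {x64, x66} — both open, so U is clopen.
  U = {x66, x67}, X ∖ U = {x64, x65} — both open, so U is clopen.
  U = {x64, x65, x66}, X ∖ U = {x67} — both open, so U is clopen.
  U = {x64, x65, x67}, X ∖ U = {x66} — both open, so U is clopen.
  U = {x64, x66, x67}, X ∖ U = {x65} — both open, so U is clopen.
  U = {x65, x66, x67}, X ∖ U = {x64} — both open, so U is clopen.
  U = {x64, x65, x66, x67}, X ∖ U = ∅ — both open, so U is clopen.
Nontrivial clopen(s) exist: e.g. {x66, x67}. So (X, τ) is disconnected.
Compute connected components by grouping points that agree on all clopens:
  component: {x64}
  component: {x65}
  component: {x66}
  component: {x67}


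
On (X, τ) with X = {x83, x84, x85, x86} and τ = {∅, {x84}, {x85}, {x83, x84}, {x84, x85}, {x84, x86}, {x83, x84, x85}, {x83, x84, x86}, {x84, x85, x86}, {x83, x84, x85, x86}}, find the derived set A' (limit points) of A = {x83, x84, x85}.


A' = {x83, x86}

For each x ∈ X, list the open sets U ∈ τ with x ∈ U, then check whether U ∩ (A ∖ {x}) ≠ ∅ for every such U.
  x = x83: opens ∋ x are {x83, x84}, {x83, x84, x85}, {x83, x84, x86}, {x83, x84, x85, x86}; each meets A ∖ {x83}, so x IS a limit point.
  x = x84: open {x84} ∋ x has {x84} ∩ (A ∖ {x84}) = ∅, so x is NOT a limit point.
  x = x85: open {x85} ∋ x has {x85} ∩ (A ∖ {x85}) = ∅, so x is NOT a limit point.
  x = x86: opens ∋ x are {x84, x86}, {x83, x84, x86}, {x84, x85, x86}, {x83, x84, x85, x86}; each meets A ∖ {x86}, so x IS a limit point.
Collecting: A' = {x83, x86}.


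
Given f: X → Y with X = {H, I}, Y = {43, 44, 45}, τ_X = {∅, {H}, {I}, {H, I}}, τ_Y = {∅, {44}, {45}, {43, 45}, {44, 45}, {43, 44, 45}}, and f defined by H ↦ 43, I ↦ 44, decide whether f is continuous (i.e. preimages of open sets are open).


f IS continuous.

Compute f^{-1}(U) for each U ∈ τ_Y:
  U = ∅: f^{-1}(U) = ∅ ∈ τ_X ✓.
  U = {44}: f^{-1}(U) = {I} ∈ τ_X ✓.
  U = {45}: f^{-1}(U) = ∅ ∈ τ_X ✓.
  U = {43, 45}: f^{-1}(U) = {H} ∈ τ_X ✓.
  U = {44, 45}: f^{-1}(U) = {I} ∈ τ_X ✓.
  U = {43, 44, 45}: f^{-1}(U) = {H, I} ∈ τ_X ✓.
Every preimage lies in τ_X, so f IS continuous.


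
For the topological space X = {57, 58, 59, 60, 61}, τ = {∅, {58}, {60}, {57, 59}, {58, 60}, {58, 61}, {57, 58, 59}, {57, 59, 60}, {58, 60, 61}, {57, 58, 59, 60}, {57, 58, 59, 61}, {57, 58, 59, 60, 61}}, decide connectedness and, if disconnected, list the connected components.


(X, τ) is disconnected; components = [{60}, {57, 59}, {58, 61}].

Find clopen sets (U ∈ τ with X ∖ U ∈ τ):
  U = ∅, X ∖ U = {57, 58, 59, 60, 61} — both open, so U is clopen.
  U = {60}, X ∖ U = {57, 58, 59, 61} — both open, so U is clopen.
  U = {57, 59}, X ∖ U = {58, 60, 61} — both open, so U is clopen.
  U = {58, 61}, X ∖ U = {57, 59, 60} — both open, so U is clopen.
  U = {57, 59, 60}, X ∖ U = {58, 61} — both open, so U is clopen.
  U = {58, 60, 61}, X ∖ U = {57, 59} — both open, so U is clopen.
  U = {57, 58, 59, 61}, X ∖ U = {60} — both open, so U is clopen.
  U = {57, 58, 59, 60, 61}, X ∖ U = ∅ — both open, so U is clopen.
Nontrivial clopen(s) exist: e.g. {57, 59, 60}. So (X, τ) is disconnected.
Compute connected components by grouping points that agree on all clopens:
  component: {60}
  component: {57, 59}
  component: {58, 61}


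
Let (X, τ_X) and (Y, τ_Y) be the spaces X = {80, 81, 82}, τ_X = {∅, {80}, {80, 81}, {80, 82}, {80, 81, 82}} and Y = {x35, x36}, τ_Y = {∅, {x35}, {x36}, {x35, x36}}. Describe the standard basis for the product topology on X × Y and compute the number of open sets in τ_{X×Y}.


Basis B = {∅ × ∅, {80} × {x35}, {80} × {x36}, {80} × {x35, x36}, {80, 81} × {x35}, {80, 82} × {x35}, {80, 81} × {x36}, {80, 82} × {x36}, {80, 81, 82} × {x35}, {80, 81, 82} × {x36}, {80, 81} × {x35, x36}, {80, 82} × {x35, x36}, {80, 81, 82} × {x35, x36}}; |τ_{X×Y}| = 25.

Enumerate products U × V with U ∈ τ_X, V ∈ τ_Y (deduplicated):
  ∅ × ∅ = {} (∅)
  {80} × {x35} = {(80,x35)}
  {80} × {x36} = {(80,x36)}
  {80} × {x35, x36} = {(80,x35), (80,x36)}
  {80, 81} × {x35} = {(80,x35), (81,x35)}
  {80, 82} × {x35} = {(80,x35), (82,x35)}
  {80, 81} × {x36} = {(80,x36), (81,x36)}
  {80, 82} × {x36} = {(80,x36), (82,x36)}
  {80, 81, 82} × {x35} = {(80,x35), (81,x35), (82,x35)}
  {80, 81, 82} × {x36} = {(80,x36), (81,x36), (82,x36)}
  {80, 81} × {x35, x36} = {(80,x35), (80,x36), (81,x35), (81,x36)}
  {80, 82} × {x35, x36} = {(80,x35), (80,x36), (82,x35), (82,x36)}
  {80, 81, 82} × {x35, x36} = {(80,x35), (80,x36), (81,x35), (81,x36), (82,x35), (82,x36)}
These 13 distinct sets form the basis B.
Close under arbitrary unions to get τ_{X×Y}; counting gives |τ_{X×Y}| = 25.


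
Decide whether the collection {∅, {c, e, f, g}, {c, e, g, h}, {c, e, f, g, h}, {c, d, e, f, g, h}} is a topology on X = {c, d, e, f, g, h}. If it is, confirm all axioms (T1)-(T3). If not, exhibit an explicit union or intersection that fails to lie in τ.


τ is NOT a topology on X.

Axiom (T1): ∅ ∈ τ? Yes; X ∈ τ? Yes.
Axiom (T2/T3): check pairwise unions and intersections of members of τ.
Counterexample for (T3): {c, e, f, g} ∩ {c, e, g, h} = {c, e, g} ∉ τ. Therefore τ is NOT a topology.


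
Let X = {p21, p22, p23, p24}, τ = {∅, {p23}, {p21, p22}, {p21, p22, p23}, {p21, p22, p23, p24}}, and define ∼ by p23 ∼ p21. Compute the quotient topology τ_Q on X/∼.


X/∼ = {[p21=p23], [p22], [p24]}; |τ_Q| = 3.

Equivalence classes: [p21=p23], [p22], [p24].
Quotient map π: X → X/∼ sends p21 ↦ [p21=p23], p22 ↦ [p22], p23 ↦ [p21=p23], p24 ↦ [p24].
For each subset V ⊆ X/∼, compute π^{-1}(V) ⊆ X and check whether π^{-1}(V) ∈ τ. V is open in τ_Q iff π^{-1}(V) ∈ τ.
  V = {}: π^{-1}(V) = ∅ ∈ τ ✓.
  V = {[p21=p23]}: π^{-1}(V) = {p21, p23} ∉ τ ✗.
  V = {[p22]}: π^{-1}(V) = {p22} ∉ τ ✗.
  V = {[p21=p23], [p22]}: π^{-1}(V) = {p21, p22, p23} ∈ τ ✓.
  V = {[p24]}: π^{-1}(V) = {p24} ∉ τ ✗.
  V = {[p21=p23], [p24]}: π^{-1}(V) = {p21, p23, p24} ∉ τ ✗.
  V = {[p22], [p24]}: π^{-1}(V) = {p22, p24} ∉ τ ✗.
  V = {[p21=p23], [p22], [p24]}: π^{-1}(V) = {p21, p22, p23, p24} ∈ τ ✓.
Open sets in the quotient: τ_Q = {{}, {[p21=p23], [p22]}, {[p21=p23], [p22], [p24]}} (3 elements).


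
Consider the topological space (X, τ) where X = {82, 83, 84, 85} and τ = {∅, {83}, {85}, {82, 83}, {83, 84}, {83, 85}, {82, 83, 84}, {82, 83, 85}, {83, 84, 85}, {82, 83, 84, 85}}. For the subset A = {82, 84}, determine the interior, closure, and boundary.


int(A) = ∅, cl(A) = {82, 84}, ∂A = {82, 84}.

Closed sets in (X, τ) are complements of opens:
  closed(X, τ) = {∅, {82}, {84}, {85}, {82, 84}, {82, 85}, {84, 85}, {82, 83, 84}, {82, 84, 85}, {82, 83, 84, 85}}.
int(A) = ⋃ {U ∈ τ : U ⊆ A}. Opens contained in A: ∅.
Taking the union of these: int(A) = ∅.
cl(A) = ⋂ {C closed : A ⊆ C}. Closed sets containing A: {82, 84}, {82, 83, 84}, {82, 84, 85}, {82, 83, 84, 85}.
Intersecting these: cl(A) = {82, 84}.
∂A = cl(A) ∖ int(A) = {82, 84} ∖ ∅ = {82, 84}.


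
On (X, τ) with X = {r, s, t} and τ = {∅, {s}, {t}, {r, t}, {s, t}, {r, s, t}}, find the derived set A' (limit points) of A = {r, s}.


A' = ∅

For each x ∈ X, list the open sets U ∈ τ with x ∈ U, then check whether U ∩ (A ∖ {x}) ≠ ∅ for every such U.
  x = r: open {r, t} ∋ x has {r, t} ∩ (A ∖ {r}) = ∅, so x is NOT a limit point.
  x = s: open {s} ∋ x has {s} ∩ (A ∖ {s}) = ∅, so x is NOT a limit point.
  x = t: open {t} ∋ x has {t} ∩ (A ∖ {t}) = ∅, so x is NOT a limit point.
Collecting: A' = ∅.


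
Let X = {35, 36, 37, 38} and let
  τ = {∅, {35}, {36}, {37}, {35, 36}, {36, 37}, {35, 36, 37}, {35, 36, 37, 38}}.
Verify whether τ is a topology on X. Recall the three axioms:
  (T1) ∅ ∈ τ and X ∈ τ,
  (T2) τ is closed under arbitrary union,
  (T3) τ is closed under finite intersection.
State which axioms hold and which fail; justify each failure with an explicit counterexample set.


τ is NOT a topology on X.

Axiom (T1): ∅ ∈ τ? Yes; X ∈ τ? Yes.
Axiom (T2/T3): check pairwise unions and intersections of members of τ.
Counterexample for (T2): {35} ∪ {37} = {35, 37} ∉ τ. Therefore τ is NOT a topology.


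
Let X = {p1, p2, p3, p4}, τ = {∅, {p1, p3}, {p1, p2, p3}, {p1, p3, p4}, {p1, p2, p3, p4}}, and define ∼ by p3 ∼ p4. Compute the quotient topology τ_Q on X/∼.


X/∼ = {[p1], [p2], [p3=p4]}; |τ_Q| = 3.

Equivalence classes: [p1], [p2], [p3=p4].
Quotient map π: X → X/∼ sends p1 ↦ [p1], p2 ↦ [p2], p3 ↦ [p3=p4], p4 ↦ [p3=p4].
For each subset V ⊆ X/∼, compute π^{-1}(V) ⊆ X and check whether π^{-1}(V) ∈ τ. V is open in τ_Q iff π^{-1}(V) ∈ τ.
  V = {}: π^{-1}(V) = ∅ ∈ τ ✓.
  V = {[p1]}: π^{-1}(V) = {p1} ∉ τ ✗.
  V = {[p2]}: π^{-1}(V) = {p2} ∉ τ ✗.
  V = {[p1], [p2]}: π^{-1}(V) = {p1, p2} ∉ τ ✗.
  V = {[p3=p4]}: π^{-1}(V) = {p3, p4} ∉ τ ✗.
  V = {[p1], [p3=p4]}: π^{-1}(V) = {p1, p3, p4} ∈ τ ✓.
  V = {[p2], [p3=p4]}: π^{-1}(V) = {p2, p3, p4} ∉ τ ✗.
  V = {[p1], [p2], [p3=p4]}: π^{-1}(V) = {p1, p2, p3, p4} ∈ τ ✓.
Open sets in the quotient: τ_Q = {{}, {[p1], [p3=p4]}, {[p1], [p2], [p3=p4]}} (3 elements).


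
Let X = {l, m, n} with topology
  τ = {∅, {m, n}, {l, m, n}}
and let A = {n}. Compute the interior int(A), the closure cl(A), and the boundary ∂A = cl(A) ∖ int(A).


int(A) = ∅, cl(A) = {l, m, n}, ∂A = {l, m, n}.

Closed sets in (X, τ) are complements of opens:
  closed(X, τ) = {∅, {l}, {l, m, n}}.
int(A) = ⋃ {U ∈ τ : U ⊆ A}. Opens contained in A: ∅.
Taking the union of these: int(A) = ∅.
cl(A) = ⋂ {C closed : A ⊆ C}. Closed sets containing A: {l, m, n}.
Intersecting these: cl(A) = {l, m, n}.
∂A = cl(A) ∖ int(A) = {l, m, n} ∖ ∅ = {l, m, n}.


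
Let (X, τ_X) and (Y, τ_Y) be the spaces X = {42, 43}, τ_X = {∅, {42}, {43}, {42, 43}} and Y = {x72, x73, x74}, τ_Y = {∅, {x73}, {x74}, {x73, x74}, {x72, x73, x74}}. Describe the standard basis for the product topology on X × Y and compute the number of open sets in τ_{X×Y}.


Basis B = {∅ × ∅, {42} × {x73}, {42} × {x74}, {43} × {x73}, {43} × {x74}, {42} × {x73, x74}, {42, 43} × {x73}, {42, 43} × {x74}, {43} × {x73, x74}, {42} × {x72, x73, x74}, {43} × {x72, x73, x74}, {42, 43} × {x73, x74}, {42, 43} × {x72, x73, x74}}; |τ_{X×Y}| = 25.

Enumerate products U × V with U ∈ τ_X, V ∈ τ_Y (deduplicated):
  ∅ × ∅ = {} (∅)
  {42} × {x73} = {(42,x73)}
  {42} × {x74} = {(42,x74)}
  {43} × {x73} = {(43,x73)}
  {43} × {x74} = {(43,x74)}
  {42} × {x73, x74} = {(42,x73), (42,x74)}
  {42, 43} × {x73} = {(42,x73), (43,x73)}
  {42, 43} × {x74} = {(42,x74), (43,x74)}
  {43} × {x73, x74} = {(43,x73), (43,x74)}
  {42} × {x72, x73, x74} = {(42,x72), (42,x73), (42,x74)}
  {43} × {x72, x73, x74} = {(43,x72), (43,x73), (43,x74)}
  {42, 43} × {x73, x74} = {(42,x73), (42,x74), (43,x73), (43,x74)}
  {42, 43} × {x72, x73, x74} = {(42,x72), (42,x73), (42,x74), (43,x72), (43,x73), (43,x74)}
These 13 distinct sets form the basis B.
Close under arbitrary unions to get τ_{X×Y}; counting gives |τ_{X×Y}| = 25.


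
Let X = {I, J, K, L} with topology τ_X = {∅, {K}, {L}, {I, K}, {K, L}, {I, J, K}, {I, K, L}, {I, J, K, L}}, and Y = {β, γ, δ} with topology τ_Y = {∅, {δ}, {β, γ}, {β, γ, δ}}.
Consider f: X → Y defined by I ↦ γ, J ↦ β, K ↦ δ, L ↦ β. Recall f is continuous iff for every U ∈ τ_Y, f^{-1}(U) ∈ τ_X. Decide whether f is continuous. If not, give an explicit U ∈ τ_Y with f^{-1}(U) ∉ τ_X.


f is NOT continuous.

Compute f^{-1}(U) for each U ∈ τ_Y:
  U = ∅: f^{-1}(U) = ∅ ∈ τ_X ✓.
  U = {δ}: f^{-1}(U) = {K} ∈ τ_X ✓.
  U = {β, γ}: f^{-1}(U) = {I, J, L} ∉ τ_X ✗.
  U = {β, γ, δ}: f^{-1}(U) = {I, J, K, L} ∈ τ_X ✓.
Found U = {β, γ} with f^{-1}(U) = {I, J, L} not in τ_X. Therefore f is NOT continuous.


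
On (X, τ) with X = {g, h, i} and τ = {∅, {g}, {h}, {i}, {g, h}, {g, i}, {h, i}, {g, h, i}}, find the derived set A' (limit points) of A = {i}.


A' = ∅

For each x ∈ X, list the open sets U ∈ τ with x ∈ U, then check whether U ∩ (A ∖ {x}) ≠ ∅ for every such U.
  x = g: open {g} ∋ x has {g} ∩ (A ∖ {g}) = ∅, so x is NOT a limit point.
  x = h: open {h} ∋ x has {h} ∩ (A ∖ {h}) = ∅, so x is NOT a limit point.
  x = i: open {i} ∋ x has {i} ∩ (A ∖ {i}) = ∅, so x is NOT a limit point.
Collecting: A' = ∅.


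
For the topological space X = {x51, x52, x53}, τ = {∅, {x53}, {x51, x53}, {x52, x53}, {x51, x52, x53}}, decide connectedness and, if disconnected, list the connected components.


(X, τ) is connected.

Find clopen sets (U ∈ τ with X ∖ U ∈ τ):
  U = ∅, X ∖ U = {x51, x52, x53} — both open, so U is clopen.
  U = {x51, x52, x53}, X ∖ U = ∅ — both open, so U is clopen.
Only trivial clopens (∅ and X) exist, so (X, τ) is connected.
Compute connected components by grouping points that agree on all clopens:
  component: {x51, x52, x53}


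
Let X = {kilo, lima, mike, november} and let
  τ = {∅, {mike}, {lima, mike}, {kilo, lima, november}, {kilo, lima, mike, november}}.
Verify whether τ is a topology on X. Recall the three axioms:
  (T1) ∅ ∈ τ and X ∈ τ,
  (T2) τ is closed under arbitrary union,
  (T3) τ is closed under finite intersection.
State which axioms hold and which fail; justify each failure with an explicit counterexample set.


τ is NOT a topology on X.

Axiom (T1): ∅ ∈ τ? Yes; X ∈ τ? Yes.
Axiom (T2/T3): check pairwise unions and intersections of members of τ.
Counterexample for (T3): {lima, mike} ∩ {kilo, lima, november} = {lima} ∉ τ. Therefore τ is NOT a topology.


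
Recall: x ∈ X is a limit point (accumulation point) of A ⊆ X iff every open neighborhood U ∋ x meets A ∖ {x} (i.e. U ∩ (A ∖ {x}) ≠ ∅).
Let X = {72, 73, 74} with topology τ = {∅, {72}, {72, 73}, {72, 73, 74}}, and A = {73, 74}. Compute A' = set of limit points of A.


A' = {74}

For each x ∈ X, list the open sets U ∈ τ with x ∈ U, then check whether U ∩ (A ∖ {x}) ≠ ∅ for every such U.
  x = 72: open {72} ∋ x has {72} ∩ (A ∖ {72}) = ∅, so x is NOT a limit point.
  x = 73: open {72, 73} ∋ x has {72, 73} ∩ (A ∖ {73}) = ∅, so x is NOT a limit point.
  x = 74: opens ∋ x are {72, 73, 74}; each meets A ∖ {74}, so x IS a limit point.
Collecting: A' = {74}.


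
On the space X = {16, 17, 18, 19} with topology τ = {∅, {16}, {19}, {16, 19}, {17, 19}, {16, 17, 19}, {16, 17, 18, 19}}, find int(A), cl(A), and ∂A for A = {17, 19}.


int(A) = {17, 19}, cl(A) = {17, 18, 19}, ∂A = {18}.

Closed sets in (X, τ) are complements of opens:
  closed(X, τ) = {∅, {18}, {16, 18}, {17, 18}, {16, 17, 18}, {17, 18, 19}, {16, 17, 18, 19}}.
int(A) = ⋃ {U ∈ τ : U ⊆ A}. Opens contained in A: ∅, {19}, {17, 19}.
Taking the union of these: int(A) = {17, 19}.
cl(A) = ⋂ {C closed : A ⊆ C}. Closed sets containing A: {17, 18, 19}, {16, 17, 18, 19}.
Intersecting these: cl(A) = {17, 18, 19}.
∂A = cl(A) ∖ int(A) = {17, 18, 19} ∖ {17, 19} = {18}.


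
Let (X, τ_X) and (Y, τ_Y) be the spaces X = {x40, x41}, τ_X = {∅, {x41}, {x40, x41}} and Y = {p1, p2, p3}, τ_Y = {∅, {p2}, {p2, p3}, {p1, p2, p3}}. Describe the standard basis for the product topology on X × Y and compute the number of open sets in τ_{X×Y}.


Basis B = {∅ × ∅, {x41} × {p2}, {x40, x41} × {p2}, {x41} × {p2, p3}, {x41} × {p1, p2, p3}, {x40, x41} × {p2, p3}, {x40, x41} × {p1, p2, p3}}; |τ_{X×Y}| = 10.

Enumerate products U × V with U ∈ τ_X, V ∈ τ_Y (deduplicated):
  ∅ × ∅ = {} (∅)
  {x41} × {p2} = {(x41,p2)}
  {x40, x41} × {p2} = {(x40,p2), (x41,p2)}
  {x41} × {p2, p3} = {(x41,p2), (x41,p3)}
  {x41} × {p1, p2, p3} = {(x41,p1), (x41,p2), (x41,p3)}
  {x40, x41} × {p2, p3} = {(x40,p2), (x40,p3), (x41,p2), (x41,p3)}
  {x40, x41} × {p1, p2, p3} = {(x40,p1), (x40,p2), (x40,p3), (x41,p1), (x41,p2), (x41,p3)}
These 7 distinct sets form the basis B.
Close under arbitrary unions to get τ_{X×Y}; counting gives |τ_{X×Y}| = 10.


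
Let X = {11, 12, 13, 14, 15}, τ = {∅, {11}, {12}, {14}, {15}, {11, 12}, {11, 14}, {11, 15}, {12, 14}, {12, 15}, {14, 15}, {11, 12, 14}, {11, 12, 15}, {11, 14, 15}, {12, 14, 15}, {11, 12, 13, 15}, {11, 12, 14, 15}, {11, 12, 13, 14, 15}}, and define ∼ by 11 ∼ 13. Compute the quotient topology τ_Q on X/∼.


X/∼ = {[11=13], [12], [14], [15]}; |τ_Q| = 10.

Equivalence classes: [11=13], [12], [14], [15].
Quotient map π: X → X/∼ sends 11 ↦ [11=13], 12 ↦ [12], 13 ↦ [11=13], 14 ↦ [14], 15 ↦ [15].
For each subset V ⊆ X/∼, compute π^{-1}(V) ⊆ X and check whether π^{-1}(V) ∈ τ. V is open in τ_Q iff π^{-1}(V) ∈ τ.
  V = {}: π^{-1}(V) = ∅ ∈ τ ✓.
  V = {[11=13]}: π^{-1}(V) = {11, 13} ∉ τ ✗.
  V = {[12]}: π^{-1}(V) = {12} ∈ τ ✓.
  V = {[11=13], [12]}: π^{-1}(V) = {11, 12, 13} ∉ τ ✗.
  V = {[14]}: π^{-1}(V) = {14} ∈ τ ✓.
  V = {[11=13], [14]}: π^{-1}(V) = {11, 13, 14} ∉ τ ✗.
  V = {[12], [14]}: π^{-1}(V) = {12, 14} ∈ τ ✓.
  V = {[11=13], [12], [14]}: π^{-1}(V) = {11, 12, 13, 14} ∉ τ ✗.
  V = {[15]}: π^{-1}(V) = {15} ∈ τ ✓.
  V = {[11=13], [15]}: π^{-1}(V) = {11, 13, 15} ∉ τ ✗.
  V = {[12], [15]}: π^{-1}(V) = {12, 15} ∈ τ ✓.
  V = {[11=13], [12], [15]}: π^{-1}(V) = {11, 12, 13, 15} ∈ τ ✓.
  V = {[14], [15]}: π^{-1}(V) = {14, 15} ∈ τ ✓.
  V = {[11=13], [14], [15]}: π^{-1}(V) = {11, 13, 14, 15} ∉ τ ✗.
  V = {[12], [14], [15]}: π^{-1}(V) = {12, 14, 15} ∈ τ ✓.
  V = {[11=13], [12], [14], [15]}: π^{-1}(V) = {11, 12, 13, 14, 15} ∈ τ ✓.
Open sets in the quotient: τ_Q = {{}, {[12]}, {[14]}, {[12], [14]}, {[15]}, {[12], [15]}, {[11=13], [12], [15]}, {[14], [15]}, {[12], [14], [15]}, {[11=13], [12], [14], [15]}} (10 elements).


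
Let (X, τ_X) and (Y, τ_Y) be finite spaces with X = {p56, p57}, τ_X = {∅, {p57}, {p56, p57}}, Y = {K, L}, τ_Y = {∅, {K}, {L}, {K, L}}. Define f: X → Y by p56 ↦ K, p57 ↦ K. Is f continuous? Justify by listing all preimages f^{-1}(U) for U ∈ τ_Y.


f IS continuous.

Compute f^{-1}(U) for each U ∈ τ_Y:
  U = ∅: f^{-1}(U) = ∅ ∈ τ_X ✓.
  U = {K}: f^{-1}(U) = {p56, p57} ∈ τ_X ✓.
  U = {L}: f^{-1}(U) = ∅ ∈ τ_X ✓.
  U = {K, L}: f^{-1}(U) = {p56, p57} ∈ τ_X ✓.
Every preimage lies in τ_X, so f IS continuous.


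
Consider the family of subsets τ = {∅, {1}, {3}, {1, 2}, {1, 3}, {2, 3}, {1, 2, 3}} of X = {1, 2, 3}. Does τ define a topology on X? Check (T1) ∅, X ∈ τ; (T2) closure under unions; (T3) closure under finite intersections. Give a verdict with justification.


τ is NOT a topology on X.

Axiom (T1): ∅ ∈ τ? Yes; X ∈ τ? Yes.
Axiom (T2/T3): check pairwise unions and intersections of members of τ.
Counterexample for (T3): {1, 2} ∩ {2, 3} = {2} ∉ τ. Therefore τ is NOT a topology.


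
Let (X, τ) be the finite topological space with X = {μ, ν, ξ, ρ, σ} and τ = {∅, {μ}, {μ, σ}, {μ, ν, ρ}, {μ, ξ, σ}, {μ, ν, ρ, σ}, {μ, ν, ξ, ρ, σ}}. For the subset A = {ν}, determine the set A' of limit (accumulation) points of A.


A' = {ρ}

For each x ∈ X, list the open sets U ∈ τ with x ∈ U, then check whether U ∩ (A ∖ {x}) ≠ ∅ for every such U.
  x = μ: open {μ} ∋ x has {μ} ∩ (A ∖ {μ}) = ∅, so x is NOT a limit point.
  x = ν: open {μ, ν, ρ} ∋ x has {μ, ν, ρ} ∩ (A ∖ {ν}) = ∅, so x is NOT a limit point.
  x = ξ: open {μ, ξ, σ} ∋ x has {μ, ξ, σ} ∩ (A ∖ {ξ}) = ∅, so x is NOT a limit point.
  x = ρ: opens ∋ x are {μ, ν, ρ}, {μ, ν, ρ, σ}, {μ, ν, ξ, ρ, σ}; each meets A ∖ {ρ}, so x IS a limit point.
  x = σ: open {μ, σ} ∋ x has {μ, σ} ∩ (A ∖ {σ}) = ∅, so x is NOT a limit point.
Collecting: A' = {ρ}.


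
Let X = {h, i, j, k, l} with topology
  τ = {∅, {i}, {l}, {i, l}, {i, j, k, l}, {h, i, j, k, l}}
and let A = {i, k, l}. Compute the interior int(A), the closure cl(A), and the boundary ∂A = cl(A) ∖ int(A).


int(A) = {i, l}, cl(A) = {h, i, j, k, l}, ∂A = {h, j, k}.

Closed sets in (X, τ) are complements of opens:
  closed(X, τ) = {∅, {h}, {h, j, k}, {h, i, j, k}, {h, j, k, l}, {h, i, j, k, l}}.
int(A) = ⋃ {U ∈ τ : U ⊆ A}. Opens contained in A: ∅, {i}, {l}, {i, l}.
Taking the union of these: int(A) = {i, l}.
cl(A) = ⋂ {C closed : A ⊆ C}. Closed sets containing A: {h, i, j, k, l}.
Intersecting these: cl(A) = {h, i, j, k, l}.
∂A = cl(A) ∖ int(A) = {h, i, j, k, l} ∖ {i, l} = {h, j, k}.


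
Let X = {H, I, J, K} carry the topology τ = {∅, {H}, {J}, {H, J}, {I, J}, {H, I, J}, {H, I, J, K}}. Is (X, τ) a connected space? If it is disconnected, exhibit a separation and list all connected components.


(X, τ) is connected.

Find clopen sets (U ∈ τ with X ∖ U ∈ τ):
  U = ∅, X ∖ U = {H, I, J, K} — both open, so U is clopen.
  U = {H, I, J, K}, X ∖ U = ∅ — both open, so U is clopen.
Only trivial clopens (∅ and X) exist, so (X, τ) is connected.
Compute connected components by grouping points that agree on all clopens:
  component: {H, I, J, K}


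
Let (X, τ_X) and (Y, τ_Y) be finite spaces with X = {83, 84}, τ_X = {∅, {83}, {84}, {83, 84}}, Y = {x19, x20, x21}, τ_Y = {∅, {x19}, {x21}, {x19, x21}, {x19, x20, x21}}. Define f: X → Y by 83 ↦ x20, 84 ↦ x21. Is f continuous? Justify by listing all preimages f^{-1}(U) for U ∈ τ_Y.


f IS continuous.

Compute f^{-1}(U) for each U ∈ τ_Y:
  U = ∅: f^{-1}(U) = ∅ ∈ τ_X ✓.
  U = {x19}: f^{-1}(U) = ∅ ∈ τ_X ✓.
  U = {x21}: f^{-1}(U) = {84} ∈ τ_X ✓.
  U = {x19, x21}: f^{-1}(U) = {84} ∈ τ_X ✓.
  U = {x19, x20, x21}: f^{-1}(U) = {83, 84} ∈ τ_X ✓.
Every preimage lies in τ_X, so f IS continuous.


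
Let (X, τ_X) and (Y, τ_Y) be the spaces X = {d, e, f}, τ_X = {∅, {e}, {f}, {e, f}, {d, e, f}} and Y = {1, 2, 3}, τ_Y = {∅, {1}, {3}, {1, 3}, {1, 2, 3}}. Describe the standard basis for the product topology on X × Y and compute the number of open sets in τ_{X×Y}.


Basis B = {∅ × ∅, {e} × {1}, {e} × {3}, {f} × {1}, {f} × {3}, {e} × {1, 3}, {e, f} × {1}, {e, f} × {3}, {f} × {1, 3}, {d, e, f} × {1}, {d, e, f} × {3}, {e} × {1, 2, 3}, {f} × {1, 2, 3}, {e, f} × {1, 3}, {d, e, f} × {1, 3}, {e, f} × {1, 2, 3}, {d, e, f} × {1, 2, 3}}; |τ_{X×Y}| = 48.

Enumerate products U × V with U ∈ τ_X, V ∈ τ_Y (deduplicated):
  ∅ × ∅ = {} (∅)
  {e} × {1} = {(e,1)}
  {e} × {3} = {(e,3)}
  {f} × {1} = {(f,1)}
  {f} × {3} = {(f,3)}
  {e} × {1, 3} = {(e,1), (e,3)}
  {e, f} × {1} = {(e,1), (f,1)}
  {e, f} × {3} = {(e,3), (f,3)}
  {f} × {1, 3} = {(f,1), (f,3)}
  {d, e, f} × {1} = {(d,1), (e,1), (f,1)}
  {d, e, f} × {3} = {(d,3), (e,3), (f,3)}
  {e} × {1, 2, 3} = {(e,1), (e,2), (e,3)}
  {f} × {1, 2, 3} = {(f,1), (f,2), (f,3)}
  {e, f} × {1, 3} = {(e,1), (e,3), (f,1), (f,3)}
  {d, e, f} × {1, 3} = {(d,1), (d,3), (e,1), (e,3), (f,1), (f,3)}
  {e, f} × {1, 2, 3} = {(e,1), (e,2), (e,3), (f,1), (f,2), (f,3)}
  {d, e, f} × {1, 2, 3} = {(d,1), (d,2), (d,3), (e,1), (e,2), (e,3), (f,1), (f,2), (f,3)}
These 17 distinct sets form the basis B.
Close under arbitrary unions to get τ_{X×Y}; counting gives |τ_{X×Y}| = 48.


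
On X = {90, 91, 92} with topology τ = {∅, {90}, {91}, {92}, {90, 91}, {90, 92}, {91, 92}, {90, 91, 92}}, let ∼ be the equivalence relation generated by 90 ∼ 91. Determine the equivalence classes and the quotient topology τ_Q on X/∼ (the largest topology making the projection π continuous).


X/∼ = {[90=91], [92]}; |τ_Q| = 4.

Equivalence classes: [90=91], [92].
Quotient map π: X → X/∼ sends 90 ↦ [90=91], 91 ↦ [90=91], 92 ↦ [92].
For each subset V ⊆ X/∼, compute π^{-1}(V) ⊆ X and check whether π^{-1}(V) ∈ τ. V is open in τ_Q iff π^{-1}(V) ∈ τ.
  V = {}: π^{-1}(V) = ∅ ∈ τ ✓.
  V = {[90=91]}: π^{-1}(V) = {90, 91} ∈ τ ✓.
  V = {[92]}: π^{-1}(V) = {92} ∈ τ ✓.
  V = {[90=91], [92]}: π^{-1}(V) = {90, 91, 92} ∈ τ ✓.
Open sets in the quotient: τ_Q = {{}, {[90=91]}, {[92]}, {[90=91], [92]}} (4 elements).


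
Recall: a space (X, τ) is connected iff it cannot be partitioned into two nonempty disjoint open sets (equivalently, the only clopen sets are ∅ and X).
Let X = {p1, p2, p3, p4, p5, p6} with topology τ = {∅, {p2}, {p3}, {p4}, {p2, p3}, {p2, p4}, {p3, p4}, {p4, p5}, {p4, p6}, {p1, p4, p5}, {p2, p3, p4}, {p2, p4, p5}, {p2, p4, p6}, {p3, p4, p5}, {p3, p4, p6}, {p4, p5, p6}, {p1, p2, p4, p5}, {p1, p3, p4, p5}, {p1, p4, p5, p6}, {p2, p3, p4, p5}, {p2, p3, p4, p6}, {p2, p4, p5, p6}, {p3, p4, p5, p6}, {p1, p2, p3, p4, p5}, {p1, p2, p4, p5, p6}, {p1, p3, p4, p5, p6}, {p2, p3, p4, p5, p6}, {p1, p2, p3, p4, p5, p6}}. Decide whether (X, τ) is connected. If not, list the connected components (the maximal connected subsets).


(X, τ) is disconnected; components = [{p2}, {p3}, {p1, p4, p5, p6}].

Find clopen sets (U ∈ τ with X ∖ U ∈ τ):
  U = ∅, X ∖ U = {p1, p2, p3, p4, p5, p6} — both open, so U is clopen.
  U = {p2}, X ∖ U = {p1, p3, p4, p5, p6} — both open, so U is clopen.
  U = {p3}, X ∖ U = {p1, p2, p4, p5, p6} — both open, so U is clopen.
  U = {p2, p3}, X ∖ U = {p1, p4, p5, p6} — both open, so U is clopen.
  U = {p1, p4, p5, p6}, X ∖ U = {p2, p3} — both open, so U is clopen.
  U = {p1, p2, p4, p5, p6}, X ∖ U = {p3} — both open, so U is clopen.
  U = {p1, p3, p4, p5, p6}, X ∖ U = {p2} — both open, so U is clopen.
  U = {p1, p2, p3, p4, p5, p6}, X ∖ U = ∅ — both open, so U is clopen.
Nontrivial clopen(s) exist: e.g. {p1, p2, p4, p5, p6}. So (X, τ) is disconnected.
Compute connected components by grouping points that agree on all clopens:
  component: {p2}
  component: {p3}
  component: {p1, p4, p5, p6}


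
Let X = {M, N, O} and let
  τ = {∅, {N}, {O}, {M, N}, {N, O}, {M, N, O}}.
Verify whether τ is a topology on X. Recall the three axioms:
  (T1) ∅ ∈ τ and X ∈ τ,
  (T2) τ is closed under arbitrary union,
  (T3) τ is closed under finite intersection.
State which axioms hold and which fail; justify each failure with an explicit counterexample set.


τ IS a topology on X.

Axiom (T1): ∅ ∈ τ? Yes; X ∈ τ? Yes.
Axiom (T2/T3): check pairwise unions and intersections of members of τ.
All pairwise intersections and unions checked — each lies in τ. Therefore τ satisfies (T1), (T2), (T3): it IS a topology on X.


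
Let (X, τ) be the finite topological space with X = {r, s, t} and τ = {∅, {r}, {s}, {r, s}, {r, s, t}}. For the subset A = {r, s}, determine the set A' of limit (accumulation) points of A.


A' = {t}

For each x ∈ X, list the open sets U ∈ τ with x ∈ U, then check whether U ∩ (A ∖ {x}) ≠ ∅ for every such U.
  x = r: open {r} ∋ x has {r} ∩ (A ∖ {r}) = ∅, so x is NOT a limit point.
  x = s: open {s} ∋ x has {s} ∩ (A ∖ {s}) = ∅, so x is NOT a limit point.
  x = t: opens ∋ x are {r, s, t}; each meets A ∖ {t}, so x IS a limit point.
Collecting: A' = {t}.


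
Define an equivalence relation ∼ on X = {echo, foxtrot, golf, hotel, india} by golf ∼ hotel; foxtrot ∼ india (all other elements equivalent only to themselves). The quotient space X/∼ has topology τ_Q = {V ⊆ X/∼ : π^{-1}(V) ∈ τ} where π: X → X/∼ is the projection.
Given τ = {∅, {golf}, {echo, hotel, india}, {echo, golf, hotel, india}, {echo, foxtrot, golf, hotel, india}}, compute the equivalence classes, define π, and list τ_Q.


X/∼ = {[echo], [foxtrot=india], [golf=hotel]}; |τ_Q| = 2.

Equivalence classes: [echo], [foxtrot=india], [golf=hotel].
Quotient map π: X → X/∼ sends echo ↦ [echo], foxtrot ↦ [foxtrot=india], golf ↦ [golf=hotel], hotel ↦ [golf=hotel], india ↦ [foxtrot=india].
For each subset V ⊆ X/∼, compute π^{-1}(V) ⊆ X and check whether π^{-1}(V) ∈ τ. V is open in τ_Q iff π^{-1}(V) ∈ τ.
  V = {}: π^{-1}(V) = ∅ ∈ τ ✓.
  V = {[echo]}: π^{-1}(V) = {echo} ∉ τ ✗.
  V = {[foxtrot=india]}: π^{-1}(V) = {foxtrot, india} ∉ τ ✗.
  V = {[echo], [foxtrot=india]}: π^{-1}(V) = {echo, foxtrot, india} ∉ τ ✗.
  V = {[golf=hotel]}: π^{-1}(V) = {golf, hotel} ∉ τ ✗.
  V = {[echo], [golf=hotel]}: π^{-1}(V) = {echo, golf, hotel} ∉ τ ✗.
  V = {[foxtrot=india], [golf=hotel]}: π^{-1}(V) = {foxtrot, golf, hotel, india} ∉ τ ✗.
  V = {[echo], [foxtrot=india], [golf=hotel]}: π^{-1}(V) = {echo, foxtrot, golf, hotel, india} ∈ τ ✓.
Open sets in the quotient: τ_Q = {{}, {[echo], [foxtrot=india], [golf=hotel]}} (2 elements).


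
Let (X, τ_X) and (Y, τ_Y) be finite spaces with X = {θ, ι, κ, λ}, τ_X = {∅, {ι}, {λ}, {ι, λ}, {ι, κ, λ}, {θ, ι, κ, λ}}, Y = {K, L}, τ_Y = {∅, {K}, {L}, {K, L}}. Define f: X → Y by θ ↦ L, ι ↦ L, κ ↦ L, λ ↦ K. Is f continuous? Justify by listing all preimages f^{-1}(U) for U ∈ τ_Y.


f is NOT continuous.

Compute f^{-1}(U) for each U ∈ τ_Y:
  U = ∅: f^{-1}(U) = ∅ ∈ τ_X ✓.
  U = {K}: f^{-1}(U) = {λ} ∈ τ_X ✓.
  U = {L}: f^{-1}(U) = {θ, ι, κ} ∉ τ_X ✗.
  U = {K, L}: f^{-1}(U) = {θ, ι, κ, λ} ∈ τ_X ✓.
Found U = {L} with f^{-1}(U) = {θ, ι, κ} not in τ_X. Therefore f is NOT continuous.


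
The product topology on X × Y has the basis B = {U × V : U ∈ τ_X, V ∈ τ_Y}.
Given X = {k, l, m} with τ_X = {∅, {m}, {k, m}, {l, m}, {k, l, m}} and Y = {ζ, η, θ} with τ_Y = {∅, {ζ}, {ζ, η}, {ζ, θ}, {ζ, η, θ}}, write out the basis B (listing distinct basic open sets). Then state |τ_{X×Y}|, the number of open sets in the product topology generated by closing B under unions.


Basis B = {∅ × ∅, {m} × {ζ}, {k, m} × {ζ}, {l, m} × {ζ}, {m} × {ζ, η}, {m} × {ζ, θ}, {k, l, m} × {ζ}, {m} × {ζ, η, θ}, {k, m} × {ζ, η}, {k, m} × {ζ, θ}, {l, m} × {ζ, η}, {l, m} × {ζ, θ}, {k, m} × {ζ, η, θ}, {k, l, m} × {ζ, η}, {k, l, m} × {ζ, θ}, {l, m} × {ζ, η, θ}, {k, l, m} × {ζ, η, θ}}; |τ_{X×Y}| = 48.

Enumerate products U × V with U ∈ τ_X, V ∈ τ_Y (deduplicated):
  ∅ × ∅ = {} (∅)
  {m} × {ζ} = {(m,ζ)}
  {k, m} × {ζ} = {(k,ζ), (m,ζ)}
  {l, m} × {ζ} = {(l,ζ), (m,ζ)}
  {m} × {ζ, η} = {(m,ζ), (m,η)}
  {m} × {ζ, θ} = {(m,ζ), (m,θ)}
  {k, l, m} × {ζ} = {(k,ζ), (l,ζ), (m,ζ)}
  {m} × {ζ, η, θ} = {(m,ζ), (m,η), (m,θ)}
  {k, m} × {ζ, η} = {(k,ζ), (k,η), (m,ζ), (m,η)}
  {k, m} × {ζ, θ} = {(k,ζ), (k,θ), (m,ζ), (m,θ)}
  {l, m} × {ζ, η} = {(l,ζ), (l,η), (m,ζ), (m,η)}
  {l, m} × {ζ, θ} = {(l,ζ), (l,θ), (m,ζ), (m,θ)}
  {k, m} × {ζ, η, θ} = {(k,ζ), (k,η), (k,θ), (m,ζ), (m,η), (m,θ)}
  {k, l, m} × {ζ, η} = {(k,ζ), (k,η), (l,ζ), (l,η), (m,ζ), (m,η)}
  {k, l, m} × {ζ, θ} = {(k,ζ), (k,θ), (l,ζ), (l,θ), (m,ζ), (m,θ)}
  {l, m} × {ζ, η, θ} = {(l,ζ), (l,η), (l,θ), (m,ζ), (m,η), (m,θ)}
  {k, l, m} × {ζ, η, θ} = {(k,ζ), (k,η), (k,θ), (l,ζ), (l,η), (l,θ), (m,ζ), (m,η), (m,θ)}
These 17 distinct sets form the basis B.
Close under arbitrary unions to get τ_{X×Y}; counting gives |τ_{X×Y}| = 48.


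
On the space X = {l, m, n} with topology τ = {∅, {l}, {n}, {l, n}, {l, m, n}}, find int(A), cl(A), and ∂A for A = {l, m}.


int(A) = {l}, cl(A) = {l, m}, ∂A = {m}.

Closed sets in (X, τ) are complements of opens:
  closed(X, τ) = {∅, {m}, {l, m}, {m, n}, {l, m, n}}.
int(A) = ⋃ {U ∈ τ : U ⊆ A}. Opens contained in A: ∅, {l}.
Taking the union of these: int(A) = {l}.
cl(A) = ⋂ {C closed : A ⊆ C}. Closed sets containing A: {l, m}, {l, m, n}.
Intersecting these: cl(A) = {l, m}.
∂A = cl(A) ∖ int(A) = {l, m} ∖ {l} = {m}.


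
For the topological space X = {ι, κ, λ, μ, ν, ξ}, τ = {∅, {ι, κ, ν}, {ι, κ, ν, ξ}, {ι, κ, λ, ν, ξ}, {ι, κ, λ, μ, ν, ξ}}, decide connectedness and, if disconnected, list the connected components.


(X, τ) is connected.

Find clopen sets (U ∈ τ with X ∖ U ∈ τ):
  U = ∅, X ∖ U = {ι, κ, λ, μ, ν, ξ} — both open, so U is clopen.
  U = {ι, κ, λ, μ, ν, ξ}, X ∖ U = ∅ — both open, so U is clopen.
Only trivial clopens (∅ and X) exist, so (X, τ) is connected.
Compute connected components by grouping points that agree on all clopens:
  component: {ι, κ, λ, μ, ν, ξ}


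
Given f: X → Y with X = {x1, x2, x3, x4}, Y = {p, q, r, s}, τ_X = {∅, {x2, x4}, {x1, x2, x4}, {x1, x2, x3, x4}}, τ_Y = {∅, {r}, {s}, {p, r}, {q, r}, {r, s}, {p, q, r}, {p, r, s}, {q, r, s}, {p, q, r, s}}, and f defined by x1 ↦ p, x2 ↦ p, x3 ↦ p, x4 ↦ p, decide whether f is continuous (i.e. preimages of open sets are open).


f IS continuous.

Compute f^{-1}(U) for each U ∈ τ_Y:
  U = ∅: f^{-1}(U) = ∅ ∈ τ_X ✓.
  U = {r}: f^{-1}(U) = ∅ ∈ τ_X ✓.
  U = {s}: f^{-1}(U) = ∅ ∈ τ_X ✓.
  U = {p, r}: f^{-1}(U) = {x1, x2, x3, x4} ∈ τ_X ✓.
  U = {q, r}: f^{-1}(U) = ∅ ∈ τ_X ✓.
  U = {r, s}: f^{-1}(U) = ∅ ∈ τ_X ✓.
  U = {p, q, r}: f^{-1}(U) = {x1, x2, x3, x4} ∈ τ_X ✓.
  U = {p, r, s}: f^{-1}(U) = {x1, x2, x3, x4} ∈ τ_X ✓.
  U = {q, r, s}: f^{-1}(U) = ∅ ∈ τ_X ✓.
  U = {p, q, r, s}: f^{-1}(U) = {x1, x2, x3, x4} ∈ τ_X ✓.
Every preimage lies in τ_X, so f IS continuous.


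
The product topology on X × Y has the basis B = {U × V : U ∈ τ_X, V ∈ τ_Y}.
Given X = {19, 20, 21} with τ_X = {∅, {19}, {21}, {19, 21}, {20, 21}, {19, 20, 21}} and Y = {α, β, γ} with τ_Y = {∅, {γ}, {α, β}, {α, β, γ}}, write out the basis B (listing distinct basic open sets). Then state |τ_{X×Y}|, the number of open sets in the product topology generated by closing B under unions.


Basis B = {∅ × ∅, {19} × {γ}, {21} × {γ}, {19} × {α, β}, {19, 21} × {γ}, {20, 21} × {γ}, {21} × {α, β}, {19} × {α, β, γ}, {19, 20, 21} × {γ}, {21} × {α, β, γ}, {19, 21} × {α, β}, {20, 21} × {α, β}, {19, 21} × {α, β, γ}, {19, 20, 21} × {α, β}, {20, 21} × {α, β, γ}, {19, 20, 21} × {α, β, γ}}; |τ_{X×Y}| = 36.

Enumerate products U × V with U ∈ τ_X, V ∈ τ_Y (deduplicated):
  ∅ × ∅ = {} (∅)
  {19} × {γ} = {(19,γ)}
  {21} × {γ} = {(21,γ)}
  {19} × {α, β} = {(19,α), (19,β)}
  {19, 21} × {γ} = {(19,γ), (21,γ)}
  {20, 21} × {γ} = {(20,γ), (21,γ)}
  {21} × {α, β} = {(21,α), (21,β)}
  {19} × {α, β, γ} = {(19,α), (19,β), (19,γ)}
  {19, 20, 21} × {γ} = {(19,γ), (20,γ), (21,γ)}
  {21} × {α, β, γ} = {(21,α), (21,β), (21,γ)}
  {19, 21} × {α, β} = {(19,α), (19,β), (21,α), (21,β)}
  {20, 21} × {α, β} = {(20,α), (20,β), (21,α), (21,β)}
  {19, 21} × {α, β, γ} = {(19,α), (19,β), (19,γ), (21,α), (21,β), (21,γ)}
  {19, 20, 21} × {α, β} = {(19,α), (19,β), (20,α), (20,β), (21,α), (21,β)}
  {20, 21} × {α, β, γ} = {(20,α), (20,β), (20,γ), (21,α), (21,β), (21,γ)}
  {19, 20, 21} × {α, β, γ} = {(19,α), (19,β), (19,γ), (20,α), (20,β), (20,γ), (21,α), (21,β), (21,γ)}
These 16 distinct sets form the basis B.
Close under arbitrary unions to get τ_{X×Y}; counting gives |τ_{X×Y}| = 36.


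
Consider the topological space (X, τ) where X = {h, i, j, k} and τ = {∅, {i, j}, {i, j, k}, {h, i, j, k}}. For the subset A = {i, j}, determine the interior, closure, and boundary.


int(A) = {i, j}, cl(A) = {h, i, j, k}, ∂A = {h, k}.

Closed sets in (X, τ) are complements of opens:
  closed(X, τ) = {∅, {h}, {h, k}, {h, i, j, k}}.
int(A) = ⋃ {U ∈ τ : U ⊆ A}. Opens contained in A: ∅, {i, j}.
Taking the union of these: int(A) = {i, j}.
cl(A) = ⋂ {C closed : A ⊆ C}. Closed sets containing A: {h, i, j, k}.
Intersecting these: cl(A) = {h, i, j, k}.
∂A = cl(A) ∖ int(A) = {h, i, j, k} ∖ {i, j} = {h, k}.


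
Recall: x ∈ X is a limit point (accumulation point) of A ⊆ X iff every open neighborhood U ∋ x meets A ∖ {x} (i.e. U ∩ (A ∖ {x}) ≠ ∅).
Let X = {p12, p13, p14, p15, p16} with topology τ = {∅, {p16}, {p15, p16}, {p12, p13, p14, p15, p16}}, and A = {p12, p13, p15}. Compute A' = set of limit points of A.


A' = {p12, p13, p14}

For each x ∈ X, list the open sets U ∈ τ with x ∈ U, then check whether U ∩ (A ∖ {x}) ≠ ∅ for every such U.
  x = p12: opens ∋ x are {p12, p13, p14, p15, p16}; each meets A ∖ {p12}, so x IS a limit point.
  x = p13: opens ∋ x are {p12, p13, p14, p15, p16}; each meets A ∖ {p13}, so x IS a limit point.
  x = p14: opens ∋ x are {p12, p13, p14, p15, p16}; each meets A ∖ {p14}, so x IS a limit point.
  x = p15: open {p15, p16} ∋ x has {p15, p16} ∩ (A ∖ {p15}) = ∅, so x is NOT a limit point.
  x = p16: open {p16} ∋ x has {p16} ∩ (A ∖ {p16}) = ∅, so x is NOT a limit point.
Collecting: A' = {p12, p13, p14}.
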